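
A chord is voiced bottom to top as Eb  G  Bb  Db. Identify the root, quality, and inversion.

Eb dominant seventh, root position

The pitch classes Eb, G, Bb, Db arrange in thirds as Eb–G–Bb–Db: an Eb dominant seventh chord.
With the root (Eb) in the bass, the chord is in root position (figured bass 7).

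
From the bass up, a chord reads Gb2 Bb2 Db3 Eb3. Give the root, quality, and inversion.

Eb minor seventh, first inversion

The pitch classes Gb, Bb, Db, Eb arrange in thirds as Eb–Gb–Bb–Db: an Eb minor seventh chord.
Gb is the third of Eb minor seventh; third in the bass means first inversion (figured bass 6/5).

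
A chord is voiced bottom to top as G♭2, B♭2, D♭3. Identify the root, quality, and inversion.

The distinct note names are Gb, Bb, Db. Stacked in thirds they read Gb–Bb–Db, which is a major triad on Gb.
The lowest note is Gb, the root of the chord, so this is root position (figured bass 5/3).

Gb major, root position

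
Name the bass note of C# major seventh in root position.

C# major seventh is C#–E#–G#–B#. Root position places the root in the bass: C#.

C#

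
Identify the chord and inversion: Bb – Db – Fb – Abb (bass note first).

The distinct note names are Bb, Db, Fb, Abb. Stacked in thirds they read Bb–Db–Fb–Abb, which is a diminished seventh chord on Bb.
The lowest note is Bb, the root of the chord, so this is root position (figured bass 7).

Bb diminished seventh, root position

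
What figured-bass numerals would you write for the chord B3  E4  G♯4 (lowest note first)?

6/4

The notes B, E, G# stack in thirds as E–G#–B — an E major triad. The bass B is the fifth, so this is second inversion: figured 6/4.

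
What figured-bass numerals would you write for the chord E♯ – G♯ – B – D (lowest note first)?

7

The notes E#, G#, B, D stack in thirds as E#–G#–B–D — an E# diminished seventh chord. The bass E# is the root, so this is root position: figured 7.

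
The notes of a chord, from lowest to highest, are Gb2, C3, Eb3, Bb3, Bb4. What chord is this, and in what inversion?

The pitch classes Gb, C, Eb, Bb arrange in thirds as C–Eb–Gb–Bb: a C half-diminished seventh chord.
The lowest note is Gb, the fifth of the chord, so this is second inversion (figured bass 4/3).

C half-diminished seventh, second inversion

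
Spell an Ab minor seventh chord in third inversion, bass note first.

Gb, Ab, Cb, Eb

Ab minor seventh is Ab–Cb–Eb–Gb. Third inversion puts the seventh (Gb) in the bass, with the remaining tones above: Gb, Ab, Cb, Eb.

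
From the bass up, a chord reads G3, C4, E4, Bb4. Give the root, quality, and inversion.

C dominant seventh, second inversion

The distinct note names are G, C, E, Bb. Stacked in thirds they read C–E–G–Bb, which is a dominant seventh chord on C.
With the fifth (G) in the bass, the chord is in second inversion (figured bass 4/3).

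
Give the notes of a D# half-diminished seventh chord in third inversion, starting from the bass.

The chord tones are D#–F#–A–C#. With the seventh (C#) lowest for third inversion: C#, D#, F#, A.

C#, D#, F#, A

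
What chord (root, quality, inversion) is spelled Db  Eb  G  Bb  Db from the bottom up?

Eb dominant seventh, third inversion

The pitch classes Db, Eb, G, Bb arrange in thirds as Eb–G–Bb–Db: an Eb dominant seventh chord.
With the seventh (Db) in the bass, the chord is in third inversion (figured bass 4/2).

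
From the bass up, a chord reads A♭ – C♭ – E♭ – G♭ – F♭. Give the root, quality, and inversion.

The distinct note names are Ab, Cb, Eb, Gb, Fb. Stacked in thirds they read Fb–Ab–Cb–Eb–Gb, which is a major ninth chord on Fb.
Ab is the third of Fb major ninth; third in the bass means first inversion.

Fb major ninth, first inversion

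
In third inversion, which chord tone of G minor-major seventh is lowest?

F#

G minor-major seventh is G–Bb–D–F#. Third inversion places the seventh in the bass: F#.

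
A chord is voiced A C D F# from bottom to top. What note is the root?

D

A, C, D, F# are the tones of a D dominant seventh chord (D–F#–A–C), making D the root.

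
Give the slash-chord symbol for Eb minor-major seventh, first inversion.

Ebm(maj7)/Gb

First inversion of Eb minor-major seventh has the third (Gb) in the bass. As a slash chord: Ebm(maj7)/Gb.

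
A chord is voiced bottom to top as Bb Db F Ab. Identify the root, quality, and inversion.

Bb minor seventh, root position

The distinct note names are Bb, Db, F, Ab. Stacked in thirds they read Bb–Db–F–Ab, which is a minor seventh chord on Bb.
Bb is the root of Bb minor seventh; root in the bass means root position (figured bass 7).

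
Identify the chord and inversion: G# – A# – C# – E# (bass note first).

A# minor seventh, third inversion

The distinct note names are G#, A#, C#, E#. Stacked in thirds they read A#–C#–E#–G#, which is a minor seventh chord on A#.
The lowest note is G#, the seventh of the chord, so this is third inversion (figured bass 4/2).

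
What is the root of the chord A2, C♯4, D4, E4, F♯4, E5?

A, C#, D, E, F# are the tones of a D major ninth chord (D–F#–A–C#–E), making D the root.

D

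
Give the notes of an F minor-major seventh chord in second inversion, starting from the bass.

C, E, F, Ab

Spelling F minor-major seventh: F–Ab–C–E. In second inversion the fifth is bass, giving C, E, F, Ab from the bottom.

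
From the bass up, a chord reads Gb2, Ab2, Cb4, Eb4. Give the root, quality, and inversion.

Ab minor seventh, third inversion

Reducing to letter names: Gb, Ab, Cb, Eb. These stack in thirds as Ab–Cb–Eb–Gb — an Ab minor seventh chord.
The lowest note is Gb, the seventh of the chord, so this is third inversion (figured bass 4/2).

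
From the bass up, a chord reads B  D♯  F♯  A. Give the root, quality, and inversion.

B dominant seventh, root position

The distinct note names are B, D#, F#, A. Stacked in thirds they read B–D#–F#–A, which is a dominant seventh chord on B.
With the root (B) in the bass, the chord is in root position (figured bass 7).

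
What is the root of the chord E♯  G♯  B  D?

Reordering E#, G#, B, D into stacked thirds gives E#–G#–B–D; the bottom of that stack, E#, is the root.

E#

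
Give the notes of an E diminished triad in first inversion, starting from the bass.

G, Bb, E

Spelling E diminished: E–G–Bb. In first inversion the third is bass, giving G, Bb, E from the bottom.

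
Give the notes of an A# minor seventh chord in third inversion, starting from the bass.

G#, A#, C#, E#

Spelling A# minor seventh: A#–C#–E#–G#. In third inversion the seventh is bass, giving G#, A#, C#, E# from the bottom.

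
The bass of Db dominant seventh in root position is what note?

Db

Db dominant seventh is Db–F–Ab–Cb. Root position places the root in the bass: Db.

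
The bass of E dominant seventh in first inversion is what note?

The third of E dominant seventh (E–G#–B–D) is G#; that is the bass in first inversion.

G#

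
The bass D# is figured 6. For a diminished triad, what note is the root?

The figures 6 mean the third of the chord is in the bass. If D# is the third of a diminished triad, the root is B# (chord tones B#–D#–F#).

B#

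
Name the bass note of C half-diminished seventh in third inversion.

Bb

The seventh of C half-diminished seventh (C–Eb–Gb–Bb) is Bb; that is the bass in third inversion.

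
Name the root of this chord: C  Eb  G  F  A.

F

The distinct letter names are C, Eb, G, F, A. Arranged as a stack of thirds they read F–A–C–Eb–G, so F is the root (an F dominant ninth chord).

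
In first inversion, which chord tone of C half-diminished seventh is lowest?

Eb

C half-diminished seventh is C–Eb–Gb–Bb. First inversion places the third in the bass: Eb.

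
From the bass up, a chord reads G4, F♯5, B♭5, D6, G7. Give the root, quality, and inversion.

G minor-major seventh, root position

Reducing to letter names: G, F#, Bb, D. These stack in thirds as G–Bb–D–F# — a G minor-major seventh chord.
With the root (G) in the bass, the chord is in root position (figured bass 7).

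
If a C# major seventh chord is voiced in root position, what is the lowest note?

The root of C# major seventh (C#–E#–G#–B#) is C#; that is the bass in root position.

C#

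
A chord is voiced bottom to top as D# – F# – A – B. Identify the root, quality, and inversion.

The pitch classes D#, F#, A, B arrange in thirds as B–D#–F#–A: a B dominant seventh chord.
D# is the third of B dominant seventh; third in the bass means first inversion (figured bass 6/5).

B dominant seventh, first inversion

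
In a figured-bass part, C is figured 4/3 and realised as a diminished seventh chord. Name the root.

F#

The figures 4/3 mean the fifth of the chord is in the bass. If C is the fifth of a diminished seventh chord, the root is F# (chord tones F#–A–C–Eb).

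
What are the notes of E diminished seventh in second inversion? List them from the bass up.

Spelling E diminished seventh: E–G–Bb–Db. In second inversion the fifth is bass, giving Bb, Db, E, G from the bottom.

Bb, Db, E, G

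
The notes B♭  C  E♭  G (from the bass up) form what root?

C

Bb, C, Eb, G are the tones of a C minor seventh chord (C–Eb–G–Bb), making C the root.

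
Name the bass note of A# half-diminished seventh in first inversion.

C#

A# half-diminished seventh is A#–C#–E–G#. First inversion places the third in the bass: C#.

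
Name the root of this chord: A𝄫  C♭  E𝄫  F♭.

Fb

The distinct letter names are Abb, Cb, Ebb, Fb. Arranged as a stack of thirds they read Fb–Abb–Cb–Ebb, so Fb is the root (an Fb minor seventh chord).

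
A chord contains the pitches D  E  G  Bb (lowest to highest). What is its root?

E

D, E, G, Bb are the tones of an E half-diminished seventh chord (E–G–Bb–D), making E the root.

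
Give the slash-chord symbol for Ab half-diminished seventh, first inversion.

Abø7/Cb

First inversion of Ab half-diminished seventh has the third (Cb) in the bass. As a slash chord: Abø7/Cb.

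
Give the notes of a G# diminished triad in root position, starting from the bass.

G#, B, D

Spelling G# diminished: G#–B–D. In root position the root is bass, giving G#, B, D from the bottom.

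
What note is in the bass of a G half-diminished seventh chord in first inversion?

In first inversion the third is lowest. For G half-diminished seventh (G–Bb–Db–F) that is Bb.

Bb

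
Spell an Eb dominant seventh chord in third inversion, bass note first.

Db, Eb, G, Bb

Eb dominant seventh is Eb–G–Bb–Db. Third inversion puts the seventh (Db) in the bass, with the remaining tones above: Db, Eb, G, Bb.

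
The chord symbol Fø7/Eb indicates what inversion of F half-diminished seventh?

third inversion

Fø7/Eb means F half-diminished seventh with Eb in the bass. Eb is the seventh of F half-diminished seventh (F–Ab–Cb–Eb), so this is third inversion.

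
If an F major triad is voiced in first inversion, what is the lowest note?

The third of F major (F–A–C) is A; that is the bass in first inversion.

A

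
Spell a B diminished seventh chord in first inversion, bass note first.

The chord tones are B–D–F–Ab. With the third (D) lowest for first inversion: D, F, Ab, B.

D, F, Ab, B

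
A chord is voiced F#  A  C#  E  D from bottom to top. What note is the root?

D

Reordering F#, A, C#, E, D into stacked thirds gives D–F#–A–C#–E; the bottom of that stack, D, is the root.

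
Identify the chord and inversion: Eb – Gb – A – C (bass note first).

The distinct note names are Eb, Gb, A, C. Stacked in thirds they read A–C–Eb–Gb, which is a diminished seventh chord on A.
Eb is the fifth of A diminished seventh; fifth in the bass means second inversion (figured bass 4/3).

A diminished seventh, second inversion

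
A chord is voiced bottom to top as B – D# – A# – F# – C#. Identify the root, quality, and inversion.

The distinct note names are B, D#, A#, F#, C#. Stacked in thirds they read B–D#–F#–A#–C#, which is a major ninth chord on B.
B is the root of B major ninth; root in the bass means root position.

B major ninth, root position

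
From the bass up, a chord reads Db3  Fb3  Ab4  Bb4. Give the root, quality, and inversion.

Reducing to letter names: Db, Fb, Ab, Bb. These stack in thirds as Bb–Db–Fb–Ab — a Bb half-diminished seventh chord.
The lowest note is Db, the third of the chord, so this is first inversion (figured bass 6/5).

Bb half-diminished seventh, first inversion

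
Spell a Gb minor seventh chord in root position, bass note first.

The chord tones are Gb–Bbb–Db–Fb. With the root (Gb) lowest for root position: Gb, Bbb, Db, Fb.

Gb, Bbb, Db, Fb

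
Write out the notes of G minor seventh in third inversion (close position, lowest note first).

F, G, Bb, D

Spelling G minor seventh: G–Bb–D–F. In third inversion the seventh is bass, giving F, G, Bb, D from the bottom.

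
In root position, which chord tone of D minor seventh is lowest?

D

In root position the root is lowest. For D minor seventh (D–F–A–C) that is D.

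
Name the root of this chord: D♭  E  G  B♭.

E

Db, E, G, Bb are the tones of an E diminished seventh chord (E–G–Bb–Db), making E the root.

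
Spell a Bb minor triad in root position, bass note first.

Bb, Db, F

Bb minor is Bb–Db–F. Root position puts the root (Bb) in the bass, with the remaining tones above: Bb, Db, F.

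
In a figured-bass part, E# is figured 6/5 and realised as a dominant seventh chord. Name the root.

C#

The figures 6/5 mean the third of the chord is in the bass. If E# is the third of a dominant seventh chord, the root is C# (chord tones C#–E#–G#–B).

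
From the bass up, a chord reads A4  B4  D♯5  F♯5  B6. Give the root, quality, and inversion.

Reducing to letter names: A, B, D#, F#. These stack in thirds as B–D#–F#–A — a B dominant seventh chord.
With the seventh (A) in the bass, the chord is in third inversion (figured bass 4/2).

B dominant seventh, third inversion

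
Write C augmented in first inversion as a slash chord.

Caug/E

First inversion of C augmented has the third (E) in the bass. As a slash chord: Caug/E.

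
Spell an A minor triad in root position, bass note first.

A, C, E

The chord tones are A–C–E. With the root (A) lowest for root position: A, C, E.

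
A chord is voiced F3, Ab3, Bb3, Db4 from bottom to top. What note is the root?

Bb

F, Ab, Bb, Db are the tones of a Bb minor seventh chord (Bb–Db–F–Ab), making Bb the root.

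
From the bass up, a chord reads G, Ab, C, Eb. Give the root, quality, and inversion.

Reducing to letter names: G, Ab, C, Eb. These stack in thirds as Ab–C–Eb–G — an Ab major seventh chord.
With the seventh (G) in the bass, the chord is in third inversion (figured bass 4/2).

Ab major seventh, third inversion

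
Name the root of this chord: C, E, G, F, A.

F

C, E, G, F, A are the tones of an F major ninth chord (F–A–C–E–G), making F the root.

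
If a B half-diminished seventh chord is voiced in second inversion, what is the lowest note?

The fifth of B half-diminished seventh (B–D–F–A) is F; that is the bass in second inversion.

F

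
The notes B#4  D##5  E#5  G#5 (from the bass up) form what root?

Reordering B#, D##, E#, G# into stacked thirds gives E#–G#–B#–D##; the bottom of that stack, E#, is the root.

E#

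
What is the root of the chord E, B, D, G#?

Reordering E, B, D, G# into stacked thirds gives E–G#–B–D; the bottom of that stack, E, is the root.

E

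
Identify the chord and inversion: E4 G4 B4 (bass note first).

E minor, root position

The pitch classes E, G, B arrange in thirds as E–G–B: an E minor triad.
With the root (E) in the bass, the chord is in root position (figured bass 5/3).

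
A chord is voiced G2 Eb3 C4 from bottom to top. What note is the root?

C

G, Eb, C are the tones of a C minor triad (C–Eb–G), making C the root.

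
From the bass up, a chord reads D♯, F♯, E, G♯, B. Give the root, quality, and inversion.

The distinct note names are D#, F#, E, G#, B. Stacked in thirds they read E–G#–B–D#–F#, which is a major ninth chord on E.
The lowest note is D#, the seventh of the chord, so this is third inversion.

E major ninth, third inversion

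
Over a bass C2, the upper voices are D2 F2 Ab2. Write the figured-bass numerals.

4/2

The notes C, D, F, Ab stack in thirds as D–F–Ab–C — a D half-diminished seventh chord. The bass C is the seventh, so this is third inversion: figured 4/2.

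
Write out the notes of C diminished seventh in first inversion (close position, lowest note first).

C diminished seventh is C–Eb–Gb–Bbb. First inversion puts the third (Eb) in the bass, with the remaining tones above: Eb, Gb, Bbb, C.

Eb, Gb, Bbb, C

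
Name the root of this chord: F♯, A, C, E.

F#, A, C, E are the tones of an F# half-diminished seventh chord (F#–A–C–E), making F# the root.

F#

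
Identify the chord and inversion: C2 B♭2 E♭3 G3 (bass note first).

C minor seventh, root position

Reducing to letter names: C, Bb, Eb, G. These stack in thirds as C–Eb–G–Bb — a C minor seventh chord.
With the root (C) in the bass, the chord is in root position (figured bass 7).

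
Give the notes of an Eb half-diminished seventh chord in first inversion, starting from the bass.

Spelling Eb half-diminished seventh: Eb–Gb–Bbb–Db. In first inversion the third is bass, giving Gb, Bbb, Db, Eb from the bottom.

Gb, Bbb, Db, Eb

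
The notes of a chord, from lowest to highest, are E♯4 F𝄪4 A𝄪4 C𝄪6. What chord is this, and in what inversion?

The distinct note names are E#, F##, A##, C##. Stacked in thirds they read F##–A##–C##–E#, which is a dominant seventh chord on F##.
With the seventh (E#) in the bass, the chord is in third inversion (figured bass 4/2).

F## dominant seventh, third inversion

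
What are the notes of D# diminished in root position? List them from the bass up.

D#, F#, A

D# diminished is D#–F#–A. Root position puts the root (D#) in the bass, with the remaining tones above: D#, F#, A.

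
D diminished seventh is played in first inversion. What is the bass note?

In first inversion the third is lowest. For D diminished seventh (D–F–Ab–Cb) that is F.

F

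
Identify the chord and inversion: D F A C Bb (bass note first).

Bb major ninth, first inversion

The distinct note names are D, F, A, C, Bb. Stacked in thirds they read Bb–D–F–A–C, which is a major ninth chord on Bb.
The lowest note is D, the third of the chord, so this is first inversion.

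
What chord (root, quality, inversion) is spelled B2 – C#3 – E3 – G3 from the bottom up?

C# half-diminished seventh, third inversion

Reducing to letter names: B, C#, E, G. These stack in thirds as C#–E–G–B — a C# half-diminished seventh chord.
The lowest note is B, the seventh of the chord, so this is third inversion (figured bass 4/2).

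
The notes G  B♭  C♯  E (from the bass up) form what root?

C#

Reordering G, Bb, C#, E into stacked thirds gives C#–E–G–Bb; the bottom of that stack, C#, is the root.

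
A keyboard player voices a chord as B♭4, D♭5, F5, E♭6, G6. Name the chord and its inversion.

Reducing to letter names: Bb, Db, F, Eb, G. These stack in thirds as Eb–G–Bb–Db–F — an Eb dominant ninth chord.
Bb is the fifth of Eb dominant ninth; fifth in the bass means second inversion.

Eb dominant ninth, second inversion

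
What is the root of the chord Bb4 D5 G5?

Reordering Bb, D, G into stacked thirds gives G–Bb–D; the bottom of that stack, G, is the root.

G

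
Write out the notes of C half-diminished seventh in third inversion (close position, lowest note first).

Bb, C, Eb, Gb

C half-diminished seventh is C–Eb–Gb–Bb. Third inversion puts the seventh (Bb) in the bass, with the remaining tones above: Bb, C, Eb, Gb.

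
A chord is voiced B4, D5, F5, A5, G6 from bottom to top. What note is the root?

Reordering B, D, F, A, G into stacked thirds gives G–B–D–F–A; the bottom of that stack, G, is the root.

G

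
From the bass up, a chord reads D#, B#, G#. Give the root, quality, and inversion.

G# major, second inversion

The pitch classes D#, B#, G# arrange in thirds as G#–B#–D#: a G# major triad.
With the fifth (D#) in the bass, the chord is in second inversion (figured bass 6/4).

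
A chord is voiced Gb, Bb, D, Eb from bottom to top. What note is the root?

The distinct letter names are Gb, Bb, D, Eb. Arranged as a stack of thirds they read Eb–Gb–Bb–D, so Eb is the root (an Eb minor-major seventh chord).

Eb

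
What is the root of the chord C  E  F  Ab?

F

C, E, F, Ab are the tones of an F minor-major seventh chord (F–Ab–C–E), making F the root.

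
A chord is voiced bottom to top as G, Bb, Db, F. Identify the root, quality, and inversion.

G half-diminished seventh, root position

Reducing to letter names: G, Bb, Db, F. These stack in thirds as G–Bb–Db–F — a G half-diminished seventh chord.
The lowest note is G, the root of the chord, so this is root position (figured bass 7).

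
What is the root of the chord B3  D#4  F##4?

The distinct letter names are B, D#, F##. Arranged as a stack of thirds they read B–D#–F##, so B is the root (a B augmented triad).

B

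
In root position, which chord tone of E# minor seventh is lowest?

E#

E# minor seventh is E#–G#–B#–D#. Root position places the root in the bass: E#.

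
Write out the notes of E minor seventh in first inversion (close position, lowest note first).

The chord tones are E–G–B–D. With the third (G) lowest for first inversion: G, B, D, E.

G, B, D, E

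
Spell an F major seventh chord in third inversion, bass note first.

The chord tones are F–A–C–E. With the seventh (E) lowest for third inversion: E, F, A, C.

E, F, A, C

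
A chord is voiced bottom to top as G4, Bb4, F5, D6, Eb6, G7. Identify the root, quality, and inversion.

Reducing to letter names: G, Bb, F, D, Eb. These stack in thirds as Eb–G–Bb–D–F — an Eb major ninth chord.
With the third (G) in the bass, the chord is in first inversion.

Eb major ninth, first inversion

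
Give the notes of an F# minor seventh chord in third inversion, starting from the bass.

The chord tones are F#–A–C#–E. With the seventh (E) lowest for third inversion: E, F#, A, C#.

E, F#, A, C#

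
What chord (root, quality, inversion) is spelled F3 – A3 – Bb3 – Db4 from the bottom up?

The pitch classes F, A, Bb, Db arrange in thirds as Bb–Db–F–A: a Bb minor-major seventh chord.
F is the fifth of Bb minor-major seventh; fifth in the bass means second inversion (figured bass 4/3).

Bb minor-major seventh, second inversion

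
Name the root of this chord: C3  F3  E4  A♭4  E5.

Reordering C, F, E, Ab into stacked thirds gives F–Ab–C–E; the bottom of that stack, F, is the root.

F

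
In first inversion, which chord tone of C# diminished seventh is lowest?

C# diminished seventh is C#–E–G–Bb. First inversion places the third in the bass: E.

E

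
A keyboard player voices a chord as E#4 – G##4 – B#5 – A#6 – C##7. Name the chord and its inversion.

A# major ninth, second inversion

The distinct note names are E#, G##, B#, A#, C##. Stacked in thirds they read A#–C##–E#–G##–B#, which is a major ninth chord on A#.
The lowest note is E#, the fifth of the chord, so this is second inversion.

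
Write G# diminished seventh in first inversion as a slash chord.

First inversion of G# diminished seventh has the third (B) in the bass. As a slash chord: G#dim7/B.

G#dim7/B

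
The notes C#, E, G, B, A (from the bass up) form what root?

A

The distinct letter names are C#, E, G, B, A. Arranged as a stack of thirds they read A–C#–E–G–B, so A is the root (an A dominant ninth chord).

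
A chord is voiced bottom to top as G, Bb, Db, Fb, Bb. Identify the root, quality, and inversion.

G diminished seventh, root position

The distinct note names are G, Bb, Db, Fb. Stacked in thirds they read G–Bb–Db–Fb, which is a diminished seventh chord on G.
The lowest note is G, the root of the chord, so this is root position (figured bass 7).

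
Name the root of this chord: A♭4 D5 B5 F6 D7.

Reordering Ab, D, B, F into stacked thirds gives B–D–F–Ab; the bottom of that stack, B, is the root.

B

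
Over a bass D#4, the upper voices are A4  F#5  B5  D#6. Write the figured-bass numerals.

The notes D#, A, F#, B stack in thirds as B–D#–F#–A — a B dominant seventh chord. The bass D# is the third, so this is first inversion: figured 6/5.

6/5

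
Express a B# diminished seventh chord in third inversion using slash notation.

B#dim7/A

Third inversion of B# diminished seventh has the seventh (A) in the bass. As a slash chord: B#dim7/A.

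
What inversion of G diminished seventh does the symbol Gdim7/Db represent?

Gdim7/Db means G diminished seventh with Db in the bass. Db is the fifth of G diminished seventh (G–Bb–Db–Fb), so this is second inversion.

second inversion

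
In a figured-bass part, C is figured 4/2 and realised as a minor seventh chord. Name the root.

The figures 4/2 mean the seventh of the chord is in the bass. If C is the seventh of a minor seventh chord, the root is D (chord tones D–F–A–C).

D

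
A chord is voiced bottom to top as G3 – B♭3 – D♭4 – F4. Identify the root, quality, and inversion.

The distinct note names are G, Bb, Db, F. Stacked in thirds they read G–Bb–Db–F, which is a half-diminished seventh chord on G.
G is the root of G half-diminished seventh; root in the bass means root position (figured bass 7).

G half-diminished seventh, root position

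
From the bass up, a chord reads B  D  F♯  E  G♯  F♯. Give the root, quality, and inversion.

E dominant ninth, second inversion

The distinct note names are B, D, F#, E, G#. Stacked in thirds they read E–G#–B–D–F#, which is a dominant ninth chord on E.
The lowest note is B, the fifth of the chord, so this is second inversion.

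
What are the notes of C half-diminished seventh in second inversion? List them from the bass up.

Spelling C half-diminished seventh: C–Eb–Gb–Bb. In second inversion the fifth is bass, giving Gb, Bb, C, Eb from the bottom.

Gb, Bb, C, Eb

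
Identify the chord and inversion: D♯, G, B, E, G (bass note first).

E minor-major seventh, third inversion

The pitch classes D#, G, B, E arrange in thirds as E–G–B–D#: an E minor-major seventh chord.
D# is the seventh of E minor-major seventh; seventh in the bass means third inversion (figured bass 4/2).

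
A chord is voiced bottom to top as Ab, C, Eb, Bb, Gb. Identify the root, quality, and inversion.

Ab dominant ninth, root position

The pitch classes Ab, C, Eb, Bb, Gb arrange in thirds as Ab–C–Eb–Gb–Bb: an Ab dominant ninth chord.
Ab is the root of Ab dominant ninth; root in the bass means root position.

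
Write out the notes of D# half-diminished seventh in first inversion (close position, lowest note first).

F#, A, C#, D#

Spelling D# half-diminished seventh: D#–F#–A–C#. In first inversion the third is bass, giving F#, A, C#, D# from the bottom.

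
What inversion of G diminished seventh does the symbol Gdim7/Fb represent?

third inversion

Gdim7/Fb means G diminished seventh with Fb in the bass. Fb is the seventh of G diminished seventh (G–Bb–Db–Fb), so this is third inversion.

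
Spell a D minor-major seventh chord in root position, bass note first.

D, F, A, C#

The chord tones are D–F–A–C#. With the root (D) lowest for root position: D, F, A, C#.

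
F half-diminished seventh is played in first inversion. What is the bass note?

Ab

F half-diminished seventh is F–Ab–Cb–Eb. First inversion places the third in the bass: Ab.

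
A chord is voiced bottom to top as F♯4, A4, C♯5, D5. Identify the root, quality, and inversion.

The distinct note names are F#, A, C#, D. Stacked in thirds they read D–F#–A–C#, which is a major seventh chord on D.
The lowest note is F#, the third of the chord, so this is first inversion (figured bass 6/5).

D major seventh, first inversion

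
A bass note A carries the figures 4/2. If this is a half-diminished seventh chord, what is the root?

B

The figures 4/2 mean the seventh of the chord is in the bass. If A is the seventh of a half-diminished seventh chord, the root is B (chord tones B–D–F–A).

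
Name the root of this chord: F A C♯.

The distinct letter names are F, A, C#. Arranged as a stack of thirds they read F–A–C#, so F is the root (an F augmented triad).

F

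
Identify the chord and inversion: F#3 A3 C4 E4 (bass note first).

The distinct note names are F#, A, C, E. Stacked in thirds they read F#–A–C–E, which is a half-diminished seventh chord on F#.
The lowest note is F#, the root of the chord, so this is root position (figured bass 7).

F# half-diminished seventh, root position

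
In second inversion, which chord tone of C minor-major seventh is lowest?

C minor-major seventh is C–Eb–G–B. Second inversion places the fifth in the bass: G.

G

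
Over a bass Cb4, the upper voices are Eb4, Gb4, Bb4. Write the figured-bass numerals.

The notes Cb, Eb, Gb, Bb stack in thirds as Cb–Eb–Gb–Bb — a Cb major seventh chord. The bass Cb is the root, so this is root position: figured 7.

7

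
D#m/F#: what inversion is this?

first inversion

D#m/F# means D# minor with F# in the bass. F# is the third of D# minor (D#–F#–A#), so this is first inversion.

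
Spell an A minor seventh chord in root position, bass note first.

A, C, E, G

Spelling A minor seventh: A–C–E–G. In root position the root is bass, giving A, C, E, G from the bottom.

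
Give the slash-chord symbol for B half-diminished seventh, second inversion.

Bø7/F

Second inversion of B half-diminished seventh has the fifth (F) in the bass. As a slash chord: Bø7/F.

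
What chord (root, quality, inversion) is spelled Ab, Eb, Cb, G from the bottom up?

Reducing to letter names: Ab, Eb, Cb, G. These stack in thirds as Ab–Cb–Eb–G — an Ab minor-major seventh chord.
The lowest note is Ab, the root of the chord, so this is root position (figured bass 7).

Ab minor-major seventh, root position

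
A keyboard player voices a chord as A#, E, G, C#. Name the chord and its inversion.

A# diminished seventh, root position

The distinct note names are A#, E, G, C#. Stacked in thirds they read A#–C#–E–G, which is a diminished seventh chord on A#.
A# is the root of A# diminished seventh; root in the bass means root position (figured bass 7).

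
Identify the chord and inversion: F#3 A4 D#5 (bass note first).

Reducing to letter names: F#, A, D#. These stack in thirds as D#–F#–A — a D# diminished triad.
With the third (F#) in the bass, the chord is in first inversion (figured bass 6).

D# diminished, first inversion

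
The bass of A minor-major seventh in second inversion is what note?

The fifth of A minor-major seventh (A–C–E–G#) is E; that is the bass in second inversion.

E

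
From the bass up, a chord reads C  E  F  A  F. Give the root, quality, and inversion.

F major seventh, second inversion

The pitch classes C, E, F, A arrange in thirds as F–A–C–E: an F major seventh chord.
The lowest note is C, the fifth of the chord, so this is second inversion (figured bass 4/3).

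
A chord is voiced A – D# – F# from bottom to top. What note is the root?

D#

Reordering A, D#, F# into stacked thirds gives D#–F#–A; the bottom of that stack, D#, is the root.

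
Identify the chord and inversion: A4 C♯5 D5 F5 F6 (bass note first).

The pitch classes A, C#, D, F arrange in thirds as D–F–A–C#: a D minor-major seventh chord.
With the fifth (A) in the bass, the chord is in second inversion (figured bass 4/3).

D minor-major seventh, second inversion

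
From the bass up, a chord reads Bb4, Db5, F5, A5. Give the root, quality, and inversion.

The pitch classes Bb, Db, F, A arrange in thirds as Bb–Db–F–A: a Bb minor-major seventh chord.
The lowest note is Bb, the root of the chord, so this is root position (figured bass 7).

Bb minor-major seventh, root position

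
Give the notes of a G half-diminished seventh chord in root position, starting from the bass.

G, Bb, Db, F

Spelling G half-diminished seventh: G–Bb–Db–F. In root position the root is bass, giving G, Bb, Db, F from the bottom.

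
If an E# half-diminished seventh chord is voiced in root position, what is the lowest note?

E#

In root position the root is lowest. For E# half-diminished seventh (E#–G#–B–D#) that is E#.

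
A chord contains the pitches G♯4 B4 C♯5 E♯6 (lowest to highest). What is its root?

Reordering G#, B, C#, E# into stacked thirds gives C#–E#–G#–B; the bottom of that stack, C#, is the root.

C#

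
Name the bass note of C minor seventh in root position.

C minor seventh is C–Eb–G–Bb. Root position places the root in the bass: C.

C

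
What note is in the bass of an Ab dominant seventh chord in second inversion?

Eb

Ab dominant seventh is Ab–C–Eb–Gb. Second inversion places the fifth in the bass: Eb.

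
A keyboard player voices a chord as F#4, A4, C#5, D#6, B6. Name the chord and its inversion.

The pitch classes F#, A, C#, D#, B arrange in thirds as B–D#–F#–A–C#: a B dominant ninth chord.
The lowest note is F#, the fifth of the chord, so this is second inversion.

B dominant ninth, second inversion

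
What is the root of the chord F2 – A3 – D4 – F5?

Reordering F, A, D into stacked thirds gives D–F–A; the bottom of that stack, D, is the root.

D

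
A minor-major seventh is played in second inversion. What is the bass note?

E

The fifth of A minor-major seventh (A–C–E–G#) is E; that is the bass in second inversion.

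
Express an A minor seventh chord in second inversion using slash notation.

Am7/E

Second inversion of A minor seventh has the fifth (E) in the bass. As a slash chord: Am7/E.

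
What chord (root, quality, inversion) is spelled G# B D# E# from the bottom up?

E# half-diminished seventh, first inversion

Reducing to letter names: G#, B, D#, E#. These stack in thirds as E#–G#–B–D# — an E# half-diminished seventh chord.
With the third (G#) in the bass, the chord is in first inversion (figured bass 6/5).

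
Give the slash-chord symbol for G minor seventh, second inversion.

Gm7/D

Second inversion of G minor seventh has the fifth (D) in the bass. As a slash chord: Gm7/D.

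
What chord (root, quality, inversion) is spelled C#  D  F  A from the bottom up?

The pitch classes C#, D, F, A arrange in thirds as D–F–A–C#: a D minor-major seventh chord.
The lowest note is C#, the seventh of the chord, so this is third inversion (figured bass 4/2).

D minor-major seventh, third inversion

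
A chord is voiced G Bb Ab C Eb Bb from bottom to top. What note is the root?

Ab

The distinct letter names are G, Bb, Ab, C, Eb. Arranged as a stack of thirds they read Ab–C–Eb–G–Bb, so Ab is the root (an Ab major ninth chord).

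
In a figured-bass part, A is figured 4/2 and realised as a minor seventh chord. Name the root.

The figures 4/2 mean the seventh of the chord is in the bass. If A is the seventh of a minor seventh chord, the root is B (chord tones B–D–F#–A).

B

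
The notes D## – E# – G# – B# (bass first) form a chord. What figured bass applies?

The notes D##, E#, G#, B# stack in thirds as E#–G#–B#–D## — an E# minor-major seventh chord. The bass D## is the seventh, so this is third inversion: figured 4/2.

4/2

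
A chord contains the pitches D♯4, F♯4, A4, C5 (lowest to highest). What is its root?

D#

D#, F#, A, C are the tones of a D# diminished seventh chord (D#–F#–A–C), making D# the root.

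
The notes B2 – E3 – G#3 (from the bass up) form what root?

B, E, G# are the tones of an E major triad (E–G#–B), making E the root.

E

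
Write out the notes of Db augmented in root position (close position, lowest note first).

Db, F, A

Spelling Db augmented: Db–F–A. In root position the root is bass, giving Db, F, A from the bottom.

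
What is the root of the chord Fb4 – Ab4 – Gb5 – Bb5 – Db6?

Reordering Fb, Ab, Gb, Bb, Db into stacked thirds gives Gb–Bb–Db–Fb–Ab; the bottom of that stack, Gb, is the root.

Gb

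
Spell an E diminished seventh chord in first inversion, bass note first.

G, Bb, Db, E

The chord tones are E–G–Bb–Db. With the third (G) lowest for first inversion: G, Bb, Db, E.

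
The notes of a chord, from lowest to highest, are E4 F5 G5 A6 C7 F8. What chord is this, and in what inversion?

F major ninth, third inversion

The distinct note names are E, F, G, A, C. Stacked in thirds they read F–A–C–E–G, which is a major ninth chord on F.
With the seventh (E) in the bass, the chord is in third inversion.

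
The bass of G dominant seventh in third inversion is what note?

In third inversion the seventh is lowest. For G dominant seventh (G–B–D–F) that is F.

F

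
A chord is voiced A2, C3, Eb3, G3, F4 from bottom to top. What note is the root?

F

Reordering A, C, Eb, G, F into stacked thirds gives F–A–C–Eb–G; the bottom of that stack, F, is the root.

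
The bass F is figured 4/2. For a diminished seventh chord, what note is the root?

The figures 4/2 mean the seventh of the chord is in the bass. If F is the seventh of a diminished seventh chord, the root is G# (chord tones G#–B–D–F).

G#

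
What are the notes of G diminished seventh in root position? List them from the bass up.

G, Bb, Db, Fb

G diminished seventh is G–Bb–Db–Fb. Root position puts the root (G) in the bass, with the remaining tones above: G, Bb, Db, Fb.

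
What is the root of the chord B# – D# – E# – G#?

B#, D#, E#, G# are the tones of an E# minor seventh chord (E#–G#–B#–D#), making E# the root.

E#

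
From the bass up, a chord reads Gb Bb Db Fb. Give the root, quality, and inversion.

Gb dominant seventh, root position

The pitch classes Gb, Bb, Db, Fb arrange in thirds as Gb–Bb–Db–Fb: a Gb dominant seventh chord.
With the root (Gb) in the bass, the chord is in root position (figured bass 7).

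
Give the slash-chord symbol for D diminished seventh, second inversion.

Second inversion of D diminished seventh has the fifth (Ab) in the bass. As a slash chord: Ddim7/Ab.

Ddim7/Ab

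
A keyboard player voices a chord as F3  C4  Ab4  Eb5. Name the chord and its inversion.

The pitch classes F, C, Ab, Eb arrange in thirds as F–Ab–C–Eb: an F minor seventh chord.
With the root (F) in the bass, the chord is in root position (figured bass 7).

F minor seventh, root position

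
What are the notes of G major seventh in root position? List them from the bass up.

The chord tones are G–B–D–F#. With the root (G) lowest for root position: G, B, D, F#.

G, B, D, F#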